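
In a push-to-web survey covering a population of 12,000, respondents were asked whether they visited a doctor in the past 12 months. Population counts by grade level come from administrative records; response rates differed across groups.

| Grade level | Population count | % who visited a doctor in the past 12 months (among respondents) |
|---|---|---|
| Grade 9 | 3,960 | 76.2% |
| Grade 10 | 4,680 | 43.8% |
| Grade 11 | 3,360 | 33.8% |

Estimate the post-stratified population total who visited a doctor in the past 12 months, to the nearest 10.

6,200

Estimated count per cell = population count × respondent percentage:
  Grade 9: 3,960 × 76.2% = 3017.52
  Grade 10: 4,680 × 43.8% = 2049.84
  Grade 11: 3,360 × 33.8% = 1135.68
Estimated total = 6203.04 → 6,200.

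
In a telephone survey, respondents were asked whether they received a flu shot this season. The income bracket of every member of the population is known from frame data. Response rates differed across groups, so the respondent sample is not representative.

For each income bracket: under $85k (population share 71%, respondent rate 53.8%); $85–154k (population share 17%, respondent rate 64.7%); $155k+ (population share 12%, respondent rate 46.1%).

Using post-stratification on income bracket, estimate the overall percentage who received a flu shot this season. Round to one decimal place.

Each cell contributes population-share × respondent value:
  under $85k: 0.71 × 53.8 = 38.198
  $85–154k: 0.17 × 64.7 = 10.999
  $155k+: 0.12 × 46.1 = 5.532
Post-stratified estimate = 54.729 → 54.7%.

54.7%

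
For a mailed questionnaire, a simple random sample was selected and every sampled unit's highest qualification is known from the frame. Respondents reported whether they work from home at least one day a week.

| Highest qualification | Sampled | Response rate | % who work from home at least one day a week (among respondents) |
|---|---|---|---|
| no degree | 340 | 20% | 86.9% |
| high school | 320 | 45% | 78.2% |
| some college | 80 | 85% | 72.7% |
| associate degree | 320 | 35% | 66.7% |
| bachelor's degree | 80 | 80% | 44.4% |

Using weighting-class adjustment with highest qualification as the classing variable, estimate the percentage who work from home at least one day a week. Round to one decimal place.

With weight = n_sampled/n_responded per class, the weighted class total is n_sampled:
  no degree: 340 × 86.9 = 29546
  high school: 320 × 78.2 = 25,024
  some college: 80 × 72.7 = 5816
  associate degree: 320 × 66.7 = 21,344
  bachelor's degree: 80 × 44.4 = 3552
Adjusted estimate = 85,282 / 1,140 = 74.8088 → 74.8%.

74.8%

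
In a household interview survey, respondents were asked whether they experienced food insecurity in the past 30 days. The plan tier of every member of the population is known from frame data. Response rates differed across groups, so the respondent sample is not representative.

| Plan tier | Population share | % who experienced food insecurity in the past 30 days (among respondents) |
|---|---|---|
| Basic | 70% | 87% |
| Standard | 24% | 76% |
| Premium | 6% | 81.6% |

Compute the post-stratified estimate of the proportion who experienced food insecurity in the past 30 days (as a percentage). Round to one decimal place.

84.0%

Post-stratification weights by population share, not respondent share:
  Basic: 0.7 × 87 = 60.9
  Standard: 0.24 × 76 = 18.24
  Premium: 0.06 × 81.6 = 4.896
Post-stratified estimate = 84.036 → 84.0%.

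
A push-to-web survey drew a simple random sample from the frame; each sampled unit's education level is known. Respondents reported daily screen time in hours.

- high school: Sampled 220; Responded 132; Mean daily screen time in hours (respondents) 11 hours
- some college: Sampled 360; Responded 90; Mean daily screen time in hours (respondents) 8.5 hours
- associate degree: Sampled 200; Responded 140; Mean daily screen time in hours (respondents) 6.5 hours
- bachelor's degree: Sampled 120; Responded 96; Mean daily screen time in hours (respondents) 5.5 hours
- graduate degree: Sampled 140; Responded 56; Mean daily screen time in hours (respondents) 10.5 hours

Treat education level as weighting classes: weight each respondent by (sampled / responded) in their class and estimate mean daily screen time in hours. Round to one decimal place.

Response rates by class: high school 132/220 = 60%, some college 90/360 = 25%, associate degree 140/200 = 70%, bachelor's degree 96/120 = 80%, graduate degree 56/140 = 40%.
Each respondent's weight = sampled/responded in their class; summing within a class gives n_sampled, so:
  high school: 220 × 11 = 2420
  some college: 360 × 8.5 = 3060
  associate degree: 200 × 6.5 = 1300
  bachelor's degree: 120 × 5.5 = 660
  graduate degree: 140 × 10.5 = 1470
Adjusted estimate = 8910 / 1,040 = 8.56731 → 8.6.

8.6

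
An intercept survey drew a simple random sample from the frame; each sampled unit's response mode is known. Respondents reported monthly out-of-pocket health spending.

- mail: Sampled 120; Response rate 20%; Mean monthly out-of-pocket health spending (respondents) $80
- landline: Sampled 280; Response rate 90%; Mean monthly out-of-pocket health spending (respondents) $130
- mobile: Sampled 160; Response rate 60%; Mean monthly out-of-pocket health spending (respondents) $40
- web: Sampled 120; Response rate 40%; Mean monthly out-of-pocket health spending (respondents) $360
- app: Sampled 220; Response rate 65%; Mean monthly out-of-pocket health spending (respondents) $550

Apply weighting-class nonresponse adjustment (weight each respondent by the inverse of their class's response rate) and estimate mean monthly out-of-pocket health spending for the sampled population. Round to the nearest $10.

$240

Weighting each respondent by the inverse class response rate inflates each class back to its sampled size, so the class weight is n_sampled:
  mail: 120 × 80 = 9600
  landline: 280 × 130 = 36,400
  mobile: 160 × 40 = 6400
  web: 120 × 360 = 43,200
  app: 220 × 550 = 121,000
Adjusted estimate = 216,600 / 900 = 240.667 → $240.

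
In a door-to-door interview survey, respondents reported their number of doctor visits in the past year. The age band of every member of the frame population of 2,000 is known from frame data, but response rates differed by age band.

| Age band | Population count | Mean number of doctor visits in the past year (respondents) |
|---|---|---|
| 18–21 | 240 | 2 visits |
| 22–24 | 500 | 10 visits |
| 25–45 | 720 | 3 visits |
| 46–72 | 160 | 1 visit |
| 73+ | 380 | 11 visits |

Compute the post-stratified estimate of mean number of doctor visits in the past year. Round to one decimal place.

Each cell contributes population-share × respondent value:
  18–21: (240/2,000) × 2 = 0.24
  22–24: (500/2,000) × 10 = 2.5
  25–45: (720/2,000) × 3 = 1.08
  46–72: (160/2,000) × 1 = 0.08
  73+: (380/2,000) × 11 = 2.09
Post-stratified estimate = 5.99 → 6.0.

6.0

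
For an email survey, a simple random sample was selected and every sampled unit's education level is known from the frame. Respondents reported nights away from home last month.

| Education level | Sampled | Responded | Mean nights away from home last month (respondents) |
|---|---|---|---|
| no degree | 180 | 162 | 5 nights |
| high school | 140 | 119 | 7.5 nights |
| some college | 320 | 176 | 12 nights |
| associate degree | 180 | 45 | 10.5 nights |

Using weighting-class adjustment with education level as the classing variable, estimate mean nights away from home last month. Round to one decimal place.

9.4

Response rates by class: no degree 162/180 = 90%, high school 119/140 = 85%, some college 176/320 = 55%, associate degree 45/180 = 25%.
Each respondent's weight = sampled/responded in their class; summing within a class gives n_sampled, so:
  no degree: 180 × 5 = 900
  high school: 140 × 7.5 = 1050
  some college: 320 × 12 = 3840
  associate degree: 180 × 10.5 = 1890
Adjusted estimate = 7680 / 820 = 9.36585 → 9.4.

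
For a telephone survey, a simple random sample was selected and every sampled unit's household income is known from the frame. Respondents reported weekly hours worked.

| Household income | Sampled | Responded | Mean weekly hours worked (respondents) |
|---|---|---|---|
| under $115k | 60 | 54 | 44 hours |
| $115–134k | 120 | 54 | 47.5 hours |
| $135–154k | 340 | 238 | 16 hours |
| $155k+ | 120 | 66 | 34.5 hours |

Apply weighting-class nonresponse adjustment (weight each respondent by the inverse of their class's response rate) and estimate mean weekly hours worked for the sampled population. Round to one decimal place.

Class response rates: under $115k 54/60 = 90%, $115–134k 54/120 = 45%, $135–154k 238/340 = 70%, $155k+ 66/120 = 55%.
Weighting each respondent by the inverse class response rate inflates each class back to its sampled size, so the class weight is n_sampled:
  under $115k: 60 × 44 = 2640
  $115–134k: 120 × 47.5 = 5700
  $135–154k: 340 × 16 = 5440
  $155k+: 120 × 34.5 = 4140
Adjusted estimate = 17,920 / 640 = 28 → 28.0.

28.0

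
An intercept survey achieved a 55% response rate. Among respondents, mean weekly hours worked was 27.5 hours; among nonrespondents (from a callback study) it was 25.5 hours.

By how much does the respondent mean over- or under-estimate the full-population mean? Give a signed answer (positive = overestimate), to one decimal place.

Nonresponse fraction = 1 − 0.55 = 0.45.
Bias = (nonresponse fraction) × (respondent mean − nonrespondent mean)
     = 0.45 × (27.5 − 25.5) = 0.45 × 2 = 0.9.

+0.9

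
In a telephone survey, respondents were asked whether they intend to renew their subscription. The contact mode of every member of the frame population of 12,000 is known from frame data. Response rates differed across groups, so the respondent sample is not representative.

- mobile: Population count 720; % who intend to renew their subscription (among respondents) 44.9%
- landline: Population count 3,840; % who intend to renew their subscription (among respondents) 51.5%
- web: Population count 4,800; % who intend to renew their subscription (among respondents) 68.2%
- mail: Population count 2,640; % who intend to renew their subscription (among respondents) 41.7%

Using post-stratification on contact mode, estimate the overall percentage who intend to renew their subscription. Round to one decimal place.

Reweight to the known contact mode distribution:
  mobile: (720/12,000) × 44.9 = 2.694
  landline: (3,840/12,000) × 51.5 = 16.48
  web: (4,800/12,000) × 68.2 = 27.28
  mail: (2,640/12,000) × 41.7 = 9.174
Post-stratified estimate = 55.628 → 55.6%.

55.6%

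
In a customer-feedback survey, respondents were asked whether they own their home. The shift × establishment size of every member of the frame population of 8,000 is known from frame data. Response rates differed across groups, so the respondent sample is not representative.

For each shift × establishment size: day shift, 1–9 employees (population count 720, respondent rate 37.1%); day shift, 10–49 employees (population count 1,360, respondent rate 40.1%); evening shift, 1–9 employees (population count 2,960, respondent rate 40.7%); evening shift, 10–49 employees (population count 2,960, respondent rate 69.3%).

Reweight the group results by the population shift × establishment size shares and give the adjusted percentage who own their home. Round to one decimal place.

Weight each group's respondent value by its population share:
  day shift, 1–9 employees: (720/8,000) × 37.1 = 3.339
  day shift, 10–49 employees: (1,360/8,000) × 40.1 = 6.817
  evening shift, 1–9 employees: (2,960/8,000) × 40.7 = 15.059
  evening shift, 10–49 employees: (2,960/8,000) × 69.3 = 25.641
Post-stratified estimate = 50.856 → 50.9%.

50.9%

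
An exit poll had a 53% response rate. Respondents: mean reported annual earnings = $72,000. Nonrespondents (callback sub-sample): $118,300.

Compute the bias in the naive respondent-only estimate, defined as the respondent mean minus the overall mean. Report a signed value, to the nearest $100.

-$21,800

Nonresponse fraction = 1 − 0.53 = 0.47.
Bias = (nonresponse fraction) × (respondent mean − nonrespondent mean)
     = 0.47 × (72,000 − 118,300) = 0.47 × -46,300 = -21,761.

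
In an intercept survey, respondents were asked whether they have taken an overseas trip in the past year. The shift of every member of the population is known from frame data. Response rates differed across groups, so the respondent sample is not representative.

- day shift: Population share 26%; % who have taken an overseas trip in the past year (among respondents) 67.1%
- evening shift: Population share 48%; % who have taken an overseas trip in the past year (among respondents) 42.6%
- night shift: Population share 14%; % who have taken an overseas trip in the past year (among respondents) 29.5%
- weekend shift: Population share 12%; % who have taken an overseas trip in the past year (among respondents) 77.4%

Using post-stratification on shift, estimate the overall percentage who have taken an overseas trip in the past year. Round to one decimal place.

51.3%

Weight each group's respondent value by its population share:
  day shift: 0.26 × 67.1 = 17.446
  evening shift: 0.48 × 42.6 = 20.448
  night shift: 0.14 × 29.5 = 4.13
  weekend shift: 0.12 × 77.4 = 9.288
Post-stratified estimate = 51.312 → 51.3%.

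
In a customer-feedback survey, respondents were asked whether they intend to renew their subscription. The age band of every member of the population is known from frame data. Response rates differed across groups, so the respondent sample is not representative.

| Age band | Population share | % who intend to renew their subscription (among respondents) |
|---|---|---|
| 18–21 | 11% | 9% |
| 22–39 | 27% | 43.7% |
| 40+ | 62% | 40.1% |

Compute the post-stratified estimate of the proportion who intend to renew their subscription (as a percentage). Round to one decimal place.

Weight each group's respondent value by its population share:
  18–21: 0.11 × 9 = 0.99
  22–39: 0.27 × 43.7 = 11.799
  40+: 0.62 × 40.1 = 24.862
Post-stratified estimate = 37.651 → 37.7%.

37.7%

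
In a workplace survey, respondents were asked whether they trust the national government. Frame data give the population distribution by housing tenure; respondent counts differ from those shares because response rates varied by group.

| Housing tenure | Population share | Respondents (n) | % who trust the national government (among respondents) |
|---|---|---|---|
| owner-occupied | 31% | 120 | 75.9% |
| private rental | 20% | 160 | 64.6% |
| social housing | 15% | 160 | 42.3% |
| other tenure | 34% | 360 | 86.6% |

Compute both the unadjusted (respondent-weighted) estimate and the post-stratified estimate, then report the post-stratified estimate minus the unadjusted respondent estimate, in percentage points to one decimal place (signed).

+0.5 percentage points

Naive respondent-only estimate (weights = respondent counts):
  (120/800)×75.9 + (160/800)×64.6 + (160/800)×42.3 + (360/800)×86.6 = 71.735%
Reweighting by population housing tenure shares:
  0.31×75.9 + 0.2×64.6 + 0.15×42.3 + 0.34×86.6 = 72.238%
Difference = 72.238 − 71.735 = 0.503 pp.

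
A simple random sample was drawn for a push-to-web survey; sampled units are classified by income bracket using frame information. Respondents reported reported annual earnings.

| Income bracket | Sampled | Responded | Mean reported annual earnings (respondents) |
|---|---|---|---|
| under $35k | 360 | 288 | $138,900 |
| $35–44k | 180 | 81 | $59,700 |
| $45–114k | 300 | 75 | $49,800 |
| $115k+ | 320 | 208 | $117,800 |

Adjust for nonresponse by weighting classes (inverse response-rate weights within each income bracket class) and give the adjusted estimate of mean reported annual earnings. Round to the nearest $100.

$97,700

Response rates by class: under $35k 288/360 = 80%, $35–44k 81/180 = 45%, $45–114k 75/300 = 25%, $115k+ 208/320 = 65%.
With weight = n_sampled/n_responded per class, the weighted class total is n_sampled:
  under $35k: 360 × 138,900 = 50,004,000
  $35–44k: 180 × 59,700 = 10,746,000
  $45–114k: 300 × 49,800 = 14,940,000
  $115k+: 320 × 117,800 = 37,696,000
Adjusted estimate = 113,386,000 / 1,160 = 97746.6 → $97,700.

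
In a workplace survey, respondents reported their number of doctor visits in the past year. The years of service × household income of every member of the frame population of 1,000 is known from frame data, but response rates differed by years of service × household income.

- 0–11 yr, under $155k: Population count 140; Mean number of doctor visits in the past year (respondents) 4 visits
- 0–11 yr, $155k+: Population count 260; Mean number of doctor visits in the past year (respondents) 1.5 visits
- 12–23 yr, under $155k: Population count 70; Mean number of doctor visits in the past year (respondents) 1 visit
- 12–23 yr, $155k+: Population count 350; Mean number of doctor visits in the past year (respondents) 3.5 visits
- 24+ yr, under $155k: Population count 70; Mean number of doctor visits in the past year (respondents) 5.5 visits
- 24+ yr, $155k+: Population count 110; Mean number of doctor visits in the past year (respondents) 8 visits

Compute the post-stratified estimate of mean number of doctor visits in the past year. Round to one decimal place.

3.5

Weight each group's respondent value by its population share:
  0–11 yr, under $155k: (140/1,000) × 4 = 0.56
  0–11 yr, $155k+: (260/1,000) × 1.5 = 0.39
  12–23 yr, under $155k: (70/1,000) × 1 = 0.07
  12–23 yr, $155k+: (350/1,000) × 3.5 = 1.225
  24+ yr, under $155k: (70/1,000) × 5.5 = 0.385
  24+ yr, $155k+: (110/1,000) × 8 = 0.88
Post-stratified estimate = 3.51 → 3.5.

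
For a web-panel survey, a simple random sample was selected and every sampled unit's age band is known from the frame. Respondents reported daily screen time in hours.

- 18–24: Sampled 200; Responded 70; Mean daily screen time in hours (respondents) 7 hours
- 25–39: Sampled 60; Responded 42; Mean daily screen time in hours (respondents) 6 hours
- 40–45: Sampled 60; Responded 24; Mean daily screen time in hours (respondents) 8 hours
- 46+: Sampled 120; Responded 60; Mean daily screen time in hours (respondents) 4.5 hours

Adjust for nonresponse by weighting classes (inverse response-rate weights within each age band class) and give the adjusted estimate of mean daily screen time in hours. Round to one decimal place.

6.3

Response rates by class: 18–24 70/200 = 35%, 25–39 42/60 = 70%, 40–45 24/60 = 40%, 46+ 60/120 = 50%.
Each respondent's weight = sampled/responded in their class; summing within a class gives n_sampled, so:
  18–24: 200 × 7 = 1400
  25–39: 60 × 6 = 360
  40–45: 60 × 8 = 480
  46+: 120 × 4.5 = 540
Adjusted estimate = 2780 / 440 = 6.31818 → 6.3.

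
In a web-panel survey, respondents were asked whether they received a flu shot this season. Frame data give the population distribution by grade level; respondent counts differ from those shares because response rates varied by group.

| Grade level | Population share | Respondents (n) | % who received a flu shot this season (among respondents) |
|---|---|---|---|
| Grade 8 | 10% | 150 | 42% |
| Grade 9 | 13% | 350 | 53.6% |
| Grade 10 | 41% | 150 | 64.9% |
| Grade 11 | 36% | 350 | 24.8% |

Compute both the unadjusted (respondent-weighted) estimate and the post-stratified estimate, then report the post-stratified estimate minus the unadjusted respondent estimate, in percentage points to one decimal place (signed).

Without adjustment, the pooled respondent share is:
  (150/1000)×42 + (350/1000)×53.6 + (150/1000)×64.9 + (350/1000)×24.8 = 43.475%
Post-stratifying to population shares instead:
  0.1×42 + 0.13×53.6 + 0.41×64.9 + 0.36×24.8 = 46.705%
Difference = 46.705 − 43.475 = 3.23 pp.

+3.2 percentage points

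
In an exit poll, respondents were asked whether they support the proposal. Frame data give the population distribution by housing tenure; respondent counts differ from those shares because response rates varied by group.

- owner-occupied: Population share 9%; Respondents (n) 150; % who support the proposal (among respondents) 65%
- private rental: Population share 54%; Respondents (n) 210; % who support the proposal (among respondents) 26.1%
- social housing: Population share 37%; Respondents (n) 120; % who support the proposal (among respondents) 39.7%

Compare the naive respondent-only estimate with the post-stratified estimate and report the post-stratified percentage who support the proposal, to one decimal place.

34.6%

Unadjusted (pooled respondent) estimate weights by respondent counts:
  (150/480)×65 + (210/480)×26.1 + (120/480)×39.7 = 41.6562%
Reweighting by population housing tenure shares:
  0.09×65 + 0.54×26.1 + 0.37×39.7 = 34.633%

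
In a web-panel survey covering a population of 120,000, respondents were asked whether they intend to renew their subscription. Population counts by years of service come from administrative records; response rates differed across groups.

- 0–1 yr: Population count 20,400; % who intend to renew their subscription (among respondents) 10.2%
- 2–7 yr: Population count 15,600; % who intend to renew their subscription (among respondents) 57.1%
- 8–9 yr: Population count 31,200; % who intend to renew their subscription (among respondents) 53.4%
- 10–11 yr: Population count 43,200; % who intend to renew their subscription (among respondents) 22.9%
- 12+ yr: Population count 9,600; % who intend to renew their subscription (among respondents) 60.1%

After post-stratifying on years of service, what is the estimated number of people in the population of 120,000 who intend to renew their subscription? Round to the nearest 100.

43,300

Each cell contributes its population count × the respondent rate:
  0–1 yr: 20,400 × 10.2% = 2080.8
  2–7 yr: 15,600 × 57.1% = 8907.6
  8–9 yr: 31,200 × 53.4% = 16660.8
  10–11 yr: 43,200 × 22.9% = 9892.8
  12+ yr: 9,600 × 60.1% = 5769.6
Estimated total = 43311.6 → 43,300.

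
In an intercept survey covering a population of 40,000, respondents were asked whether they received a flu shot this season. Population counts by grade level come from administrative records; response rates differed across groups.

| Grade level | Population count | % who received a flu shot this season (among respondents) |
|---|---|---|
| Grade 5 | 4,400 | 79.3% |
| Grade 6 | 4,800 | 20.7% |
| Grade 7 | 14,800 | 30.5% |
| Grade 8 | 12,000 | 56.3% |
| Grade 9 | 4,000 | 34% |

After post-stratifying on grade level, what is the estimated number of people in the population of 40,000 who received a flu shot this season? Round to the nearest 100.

Estimated count per cell = population count × respondent percentage:
  Grade 5: 4,400 × 79.3% = 3489.2
  Grade 6: 4,800 × 20.7% = 993.6
  Grade 7: 14,800 × 30.5% = 4514
  Grade 8: 12,000 × 56.3% = 6756
  Grade 9: 4,000 × 34% = 1360
Estimated total = 17112.8 → 17,100.

17,100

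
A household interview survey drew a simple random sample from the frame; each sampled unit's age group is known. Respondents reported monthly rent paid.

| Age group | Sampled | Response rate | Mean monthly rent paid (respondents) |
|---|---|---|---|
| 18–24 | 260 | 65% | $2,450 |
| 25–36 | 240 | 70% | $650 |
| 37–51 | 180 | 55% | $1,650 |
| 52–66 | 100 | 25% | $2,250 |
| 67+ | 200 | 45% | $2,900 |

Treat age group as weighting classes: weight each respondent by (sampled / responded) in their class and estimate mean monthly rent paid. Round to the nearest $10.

Each respondent's weight = sampled/responded in their class; summing within a class gives n_sampled, so:
  18–24: 260 × 2450 = 637,000
  25–36: 240 × 650 = 156,000
  37–51: 180 × 1650 = 297,000
  52–66: 100 × 2250 = 225,000
  67+: 200 × 2900 = 580,000
Adjusted estimate = 1,895,000 / 980 = 1933.67 → $1,930.

$1,930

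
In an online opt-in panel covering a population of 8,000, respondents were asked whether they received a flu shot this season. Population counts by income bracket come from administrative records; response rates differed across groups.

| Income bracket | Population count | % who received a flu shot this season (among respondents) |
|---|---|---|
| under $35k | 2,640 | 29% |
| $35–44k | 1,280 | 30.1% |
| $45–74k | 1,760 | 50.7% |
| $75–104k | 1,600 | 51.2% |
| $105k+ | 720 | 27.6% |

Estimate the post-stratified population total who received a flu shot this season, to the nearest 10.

Estimated count per cell = population count × respondent percentage:
  under $35k: 2,640 × 29% = 765.6
  $35–44k: 1,280 × 30.1% = 385.28
  $45–74k: 1,760 × 50.7% = 892.32
  $75–104k: 1,600 × 51.2% = 819.2
  $105k+: 720 × 27.6% = 198.72
Estimated total = 3061.12 → 3,060.

3,060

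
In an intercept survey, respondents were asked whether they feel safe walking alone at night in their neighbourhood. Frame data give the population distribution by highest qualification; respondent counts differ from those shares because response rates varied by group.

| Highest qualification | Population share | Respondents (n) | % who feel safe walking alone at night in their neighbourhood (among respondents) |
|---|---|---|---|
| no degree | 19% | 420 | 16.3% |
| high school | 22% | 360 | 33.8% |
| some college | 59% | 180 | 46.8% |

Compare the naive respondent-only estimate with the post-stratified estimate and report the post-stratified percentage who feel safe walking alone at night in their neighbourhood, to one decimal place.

Unadjusted (pooled respondent) estimate weights by respondent counts:
  (420/960)×16.3 + (360/960)×33.8 + (180/960)×46.8 = 28.5813%
Post-stratified estimate weights by population shares:
  0.19×16.3 + 0.22×33.8 + 0.59×46.8 = 38.145%

38.1%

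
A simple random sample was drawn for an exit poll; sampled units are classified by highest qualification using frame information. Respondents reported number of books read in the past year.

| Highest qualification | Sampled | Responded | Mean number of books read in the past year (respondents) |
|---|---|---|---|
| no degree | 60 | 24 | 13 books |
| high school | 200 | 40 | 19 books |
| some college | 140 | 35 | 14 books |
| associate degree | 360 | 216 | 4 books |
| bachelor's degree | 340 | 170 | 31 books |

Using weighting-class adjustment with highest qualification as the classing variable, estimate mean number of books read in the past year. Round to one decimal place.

Class response rates: no degree 24/60 = 40%, high school 40/200 = 20%, some college 35/140 = 25%, associate degree 216/360 = 60%, bachelor's degree 170/340 = 50%.
Weighting each respondent by the inverse class response rate inflates each class back to its sampled size, so the class weight is n_sampled:
  no degree: 60 × 13 = 780
  high school: 200 × 19 = 3800
  some college: 140 × 14 = 1960
  associate degree: 360 × 4 = 1440
  bachelor's degree: 340 × 31 = 10,540
Adjusted estimate = 18,520 / 1,100 = 16.8364 → 16.8.

16.8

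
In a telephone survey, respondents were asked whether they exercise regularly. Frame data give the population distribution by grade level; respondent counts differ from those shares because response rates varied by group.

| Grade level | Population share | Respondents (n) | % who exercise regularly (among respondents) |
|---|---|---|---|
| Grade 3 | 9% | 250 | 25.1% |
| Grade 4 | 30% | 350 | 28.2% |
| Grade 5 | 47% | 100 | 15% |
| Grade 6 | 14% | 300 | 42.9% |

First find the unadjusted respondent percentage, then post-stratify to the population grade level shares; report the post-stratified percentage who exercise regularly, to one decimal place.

23.8%

Naive respondent-only estimate (weights = respondent counts):
  (250/1000)×25.1 + (350/1000)×28.2 + (100/1000)×15 + (300/1000)×42.9 = 30.515%
Post-stratified estimate weights by population shares:
  0.09×25.1 + 0.3×28.2 + 0.47×15 + 0.14×42.9 = 23.775%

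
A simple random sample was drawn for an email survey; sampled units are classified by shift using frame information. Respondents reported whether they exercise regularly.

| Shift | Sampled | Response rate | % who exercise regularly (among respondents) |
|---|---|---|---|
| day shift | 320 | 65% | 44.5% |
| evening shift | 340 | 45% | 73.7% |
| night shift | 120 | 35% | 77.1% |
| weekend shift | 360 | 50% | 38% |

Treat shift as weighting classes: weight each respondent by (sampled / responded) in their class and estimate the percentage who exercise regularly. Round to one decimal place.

Inverse-response-rate weighting restores each class to its sampled count, so class totals weight by n_sampled:
  day shift: 320 × 44.5 = 14,240
  evening shift: 340 × 73.7 = 25,058
  night shift: 120 × 77.1 = 9252
  weekend shift: 360 × 38 = 13,680
Adjusted estimate = 62,230 / 1,140 = 54.5877 → 54.6%.

54.6%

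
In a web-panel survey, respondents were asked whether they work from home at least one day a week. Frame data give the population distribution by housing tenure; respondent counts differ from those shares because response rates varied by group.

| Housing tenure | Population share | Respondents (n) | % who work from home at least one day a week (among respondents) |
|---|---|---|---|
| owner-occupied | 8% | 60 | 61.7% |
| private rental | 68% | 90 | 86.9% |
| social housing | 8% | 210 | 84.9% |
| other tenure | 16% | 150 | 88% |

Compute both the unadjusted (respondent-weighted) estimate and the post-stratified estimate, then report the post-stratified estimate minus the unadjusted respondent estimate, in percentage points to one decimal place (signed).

+1.5 percentage points

Without adjustment, the pooled respondent share is:
  (60/510)×61.7 + (90/510)×86.9 + (210/510)×84.9 + (150/510)×88 = 83.4353%
Reweighting by population housing tenure shares:
  0.08×61.7 + 0.68×86.9 + 0.08×84.9 + 0.16×88 = 84.9%
Difference = 84.9 − 83.4353 = 1.4647 pp.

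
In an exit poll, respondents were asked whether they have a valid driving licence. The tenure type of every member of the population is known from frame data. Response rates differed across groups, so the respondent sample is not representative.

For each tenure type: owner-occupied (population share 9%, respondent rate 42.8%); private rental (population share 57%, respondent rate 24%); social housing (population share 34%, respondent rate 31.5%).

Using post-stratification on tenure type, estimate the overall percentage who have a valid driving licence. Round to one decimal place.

28.2%

Each cell contributes population-share × respondent value:
  owner-occupied: 0.09 × 42.8 = 3.852
  private rental: 0.57 × 24 = 13.68
  social housing: 0.34 × 31.5 = 10.71
Post-stratified estimate = 28.242 → 28.2%.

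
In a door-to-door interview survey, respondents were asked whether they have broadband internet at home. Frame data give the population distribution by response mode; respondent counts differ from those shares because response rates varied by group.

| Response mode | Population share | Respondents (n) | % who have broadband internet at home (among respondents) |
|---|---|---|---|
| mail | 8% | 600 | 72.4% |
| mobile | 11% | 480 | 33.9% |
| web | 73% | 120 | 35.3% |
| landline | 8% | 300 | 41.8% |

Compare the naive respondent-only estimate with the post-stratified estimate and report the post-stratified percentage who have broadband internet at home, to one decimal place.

38.6%

Without adjustment, the pooled respondent share is:
  (600/1500)×72.4 + (480/1500)×33.9 + (120/1500)×35.3 + (300/1500)×41.8 = 50.992%
Post-stratified estimate weights by population shares:
  0.08×72.4 + 0.11×33.9 + 0.73×35.3 + 0.08×41.8 = 38.634%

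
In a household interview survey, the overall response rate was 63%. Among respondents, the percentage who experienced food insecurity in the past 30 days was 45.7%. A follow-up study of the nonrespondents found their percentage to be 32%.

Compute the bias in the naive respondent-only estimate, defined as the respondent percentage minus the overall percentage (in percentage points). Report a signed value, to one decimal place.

+5.1 percentage points

Nonresponse fraction = 1 − 0.63 = 0.37.
Bias = (nonresponse fraction) × (respondent percentage − nonrespondent percentage)
     = 0.37 × (45.7 − 32) = 0.37 × 13.7 = 5.069.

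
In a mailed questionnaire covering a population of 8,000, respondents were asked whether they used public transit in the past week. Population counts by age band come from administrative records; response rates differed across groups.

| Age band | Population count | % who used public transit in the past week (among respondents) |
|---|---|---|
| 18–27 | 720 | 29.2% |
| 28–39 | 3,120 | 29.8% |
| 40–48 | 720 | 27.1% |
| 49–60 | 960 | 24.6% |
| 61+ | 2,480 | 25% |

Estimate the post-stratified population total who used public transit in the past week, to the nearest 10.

Estimated count per cell = population count × respondent percentage:
  18–27: 720 × 29.2% = 210.24
  28–39: 3,120 × 29.8% = 929.76
  40–48: 720 × 27.1% = 195.12
  49–60: 960 × 24.6% = 236.16
  61+: 2,480 × 25% = 620
Estimated total = 2191.28 → 2,190.

2,190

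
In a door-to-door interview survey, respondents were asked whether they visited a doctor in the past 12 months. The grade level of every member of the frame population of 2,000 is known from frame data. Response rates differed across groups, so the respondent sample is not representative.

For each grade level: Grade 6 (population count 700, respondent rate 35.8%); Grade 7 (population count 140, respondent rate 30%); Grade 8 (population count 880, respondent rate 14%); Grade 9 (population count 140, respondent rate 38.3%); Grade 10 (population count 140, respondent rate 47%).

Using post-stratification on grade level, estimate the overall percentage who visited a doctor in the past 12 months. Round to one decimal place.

Weight each group's respondent value by its population share:
  Grade 6: (700/2,000) × 35.8 = 12.53
  Grade 7: (140/2,000) × 30 = 2.1
  Grade 8: (880/2,000) × 14 = 6.16
  Grade 9: (140/2,000) × 38.3 = 2.681
  Grade 10: (140/2,000) × 47 = 3.29
Post-stratified estimate = 26.761 → 26.8%.

26.8%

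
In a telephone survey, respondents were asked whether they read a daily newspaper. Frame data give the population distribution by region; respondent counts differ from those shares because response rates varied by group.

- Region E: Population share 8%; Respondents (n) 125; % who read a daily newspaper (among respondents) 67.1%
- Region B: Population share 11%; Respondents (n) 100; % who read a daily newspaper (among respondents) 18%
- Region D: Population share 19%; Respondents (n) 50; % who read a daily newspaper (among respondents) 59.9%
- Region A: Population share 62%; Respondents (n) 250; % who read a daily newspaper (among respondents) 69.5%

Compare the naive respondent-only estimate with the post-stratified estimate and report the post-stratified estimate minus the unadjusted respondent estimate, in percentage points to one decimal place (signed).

Unadjusted (pooled respondent) estimate weights by respondent counts:
  (125/525)×67.1 + (100/525)×18 + (50/525)×59.9 + (250/525)×69.5 = 58.2048%
Reweighting by population region shares:
  0.08×67.1 + 0.11×18 + 0.19×59.9 + 0.62×69.5 = 61.819%
Difference = 61.819 − 58.2048 = 3.6142 pp.

+3.6 percentage points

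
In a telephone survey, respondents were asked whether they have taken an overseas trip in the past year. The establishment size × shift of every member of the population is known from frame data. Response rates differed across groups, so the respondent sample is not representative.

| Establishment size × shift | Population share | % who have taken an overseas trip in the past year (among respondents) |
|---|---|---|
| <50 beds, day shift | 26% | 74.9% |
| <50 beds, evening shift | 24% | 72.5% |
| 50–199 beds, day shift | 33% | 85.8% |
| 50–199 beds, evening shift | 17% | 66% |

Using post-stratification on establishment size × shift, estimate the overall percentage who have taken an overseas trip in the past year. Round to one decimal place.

Reweight to the known establishment size × shift distribution:
  <50 beds, day shift: 0.26 × 74.9 = 19.474
  <50 beds, evening shift: 0.24 × 72.5 = 17.4
  50–199 beds, day shift: 0.33 × 85.8 = 28.314
  50–199 beds, evening shift: 0.17 × 66 = 11.22
Post-stratified estimate = 76.408 → 76.4%.

76.4%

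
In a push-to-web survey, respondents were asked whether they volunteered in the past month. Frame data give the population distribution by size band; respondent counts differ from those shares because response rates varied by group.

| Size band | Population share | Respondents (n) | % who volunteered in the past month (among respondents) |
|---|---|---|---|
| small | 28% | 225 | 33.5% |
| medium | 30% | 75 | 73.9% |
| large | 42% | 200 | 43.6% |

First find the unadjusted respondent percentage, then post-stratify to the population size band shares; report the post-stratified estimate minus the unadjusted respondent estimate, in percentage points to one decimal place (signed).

+6.3 percentage points

Naive respondent-only estimate (weights = respondent counts):
  (225/500)×33.5 + (75/500)×73.9 + (200/500)×43.6 = 43.6%
Post-stratifying to population shares instead:
  0.28×33.5 + 0.3×73.9 + 0.42×43.6 = 49.862%
Difference = 49.862 − 43.6 = 6.262 pp.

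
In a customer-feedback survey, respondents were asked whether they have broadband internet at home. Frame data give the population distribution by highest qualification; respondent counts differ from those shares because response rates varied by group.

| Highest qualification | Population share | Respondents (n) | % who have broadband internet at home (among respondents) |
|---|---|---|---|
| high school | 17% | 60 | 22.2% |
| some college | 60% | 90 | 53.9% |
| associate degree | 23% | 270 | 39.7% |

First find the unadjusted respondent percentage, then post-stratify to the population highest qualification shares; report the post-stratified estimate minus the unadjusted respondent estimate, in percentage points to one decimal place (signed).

+5.0 percentage points

Naive respondent-only estimate (weights = respondent counts):
  (60/420)×22.2 + (90/420)×53.9 + (270/420)×39.7 = 40.2429%
Post-stratified estimate weights by population shares:
  0.17×22.2 + 0.6×53.9 + 0.23×39.7 = 45.245%
Difference = 45.245 − 40.2429 = 5.0021 pp.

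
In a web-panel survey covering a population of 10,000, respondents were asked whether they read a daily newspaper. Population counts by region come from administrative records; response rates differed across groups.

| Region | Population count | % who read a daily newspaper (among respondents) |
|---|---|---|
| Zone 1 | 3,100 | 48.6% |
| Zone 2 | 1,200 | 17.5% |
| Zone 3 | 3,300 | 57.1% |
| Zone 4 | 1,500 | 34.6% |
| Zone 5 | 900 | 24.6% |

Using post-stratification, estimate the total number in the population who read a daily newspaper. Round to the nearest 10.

4,340

Each cell contributes its population count × the respondent rate:
  Zone 1: 3,100 × 48.6% = 1506.6
  Zone 2: 1,200 × 17.5% = 210
  Zone 3: 3,300 × 57.1% = 1884.3
  Zone 4: 1,500 × 34.6% = 519
  Zone 5: 900 × 24.6% = 221.4
Estimated total = 4341.3 → 4,340.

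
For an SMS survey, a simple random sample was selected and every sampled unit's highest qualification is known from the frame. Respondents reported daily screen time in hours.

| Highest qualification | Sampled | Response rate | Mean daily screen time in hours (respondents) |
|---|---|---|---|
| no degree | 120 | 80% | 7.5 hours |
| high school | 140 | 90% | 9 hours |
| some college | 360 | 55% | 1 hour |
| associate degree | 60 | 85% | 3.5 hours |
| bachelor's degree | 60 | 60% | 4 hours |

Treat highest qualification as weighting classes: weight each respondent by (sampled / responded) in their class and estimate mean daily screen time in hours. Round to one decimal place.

4.0

Each respondent's weight = sampled/responded in their class; summing within a class gives n_sampled, so:
  no degree: 120 × 7.5 = 900
  high school: 140 × 9 = 1260
  some college: 360 × 1 = 360
  associate degree: 60 × 3.5 = 210
  bachelor's degree: 60 × 4 = 240
Adjusted estimate = 2970 / 740 = 4.01351 → 4.0.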